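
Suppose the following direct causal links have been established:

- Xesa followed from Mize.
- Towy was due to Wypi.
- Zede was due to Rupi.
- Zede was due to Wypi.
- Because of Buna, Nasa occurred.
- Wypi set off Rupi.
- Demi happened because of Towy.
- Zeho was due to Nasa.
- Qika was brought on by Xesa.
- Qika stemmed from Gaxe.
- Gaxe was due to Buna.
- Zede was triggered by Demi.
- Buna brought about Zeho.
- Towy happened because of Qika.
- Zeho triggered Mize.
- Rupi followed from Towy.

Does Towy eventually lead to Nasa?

Towy leads to Rupi, Demi, Zede; Nasa is not among them.

No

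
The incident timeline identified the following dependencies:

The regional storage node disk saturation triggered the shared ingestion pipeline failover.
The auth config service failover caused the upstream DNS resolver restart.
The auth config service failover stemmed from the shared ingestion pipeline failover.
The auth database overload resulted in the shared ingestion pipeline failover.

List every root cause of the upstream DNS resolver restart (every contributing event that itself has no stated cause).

the auth database overload, the regional storage node disk saturation

Tracing upstream from the upstream DNS resolver restart: the upstream DNS resolver restart ← the auth config service failover ← the shared ingestion pipeline failover ← the regional storage node disk saturation.
A separate upstream branch: the upstream DNS resolver restart ← the auth config service failover ← the shared ingestion pipeline failover ← the auth database overload.
Each of those chain origins has no stated cause.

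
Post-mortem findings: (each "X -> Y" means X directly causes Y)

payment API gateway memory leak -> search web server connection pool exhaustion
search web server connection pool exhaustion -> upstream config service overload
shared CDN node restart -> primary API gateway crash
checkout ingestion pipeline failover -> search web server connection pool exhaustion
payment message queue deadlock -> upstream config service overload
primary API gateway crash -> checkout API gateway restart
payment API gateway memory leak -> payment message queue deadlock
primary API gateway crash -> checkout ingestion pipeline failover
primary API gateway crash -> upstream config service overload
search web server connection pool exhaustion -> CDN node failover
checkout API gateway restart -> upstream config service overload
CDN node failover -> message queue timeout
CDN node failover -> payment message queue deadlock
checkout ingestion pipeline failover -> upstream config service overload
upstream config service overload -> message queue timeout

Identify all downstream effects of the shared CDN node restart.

the CDN node failover, the checkout API gateway restart, the checkout ingestion pipeline failover, the message queue timeout, the payment message queue deadlock, the primary API gateway crash, the search web server connection pool exhaustion, the upstream config service overload

Direct effects: the primary API gateway crash.
2 steps out: the checkout API gateway restart, the checkout ingestion pipeline failover, the upstream config service overload.
3 steps out: the search web server connection pool exhaustion, the message queue timeout.
4 steps out: the CDN node failover.
5 steps out: the payment message queue deadlock.
Not reachable from it: the payment API gateway memory leak.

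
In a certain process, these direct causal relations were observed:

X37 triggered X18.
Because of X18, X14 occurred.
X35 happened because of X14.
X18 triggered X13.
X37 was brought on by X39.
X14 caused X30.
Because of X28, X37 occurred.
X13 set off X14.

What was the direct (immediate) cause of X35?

Upstream contributors include X28, X37, X18, X13, X39, but only X14 feeds directly into X35.

X14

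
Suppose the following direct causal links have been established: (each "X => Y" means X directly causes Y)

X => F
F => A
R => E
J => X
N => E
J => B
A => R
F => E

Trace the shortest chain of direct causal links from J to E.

J → X → F → E

J → X
X → F
F → E
Length: 3 steps.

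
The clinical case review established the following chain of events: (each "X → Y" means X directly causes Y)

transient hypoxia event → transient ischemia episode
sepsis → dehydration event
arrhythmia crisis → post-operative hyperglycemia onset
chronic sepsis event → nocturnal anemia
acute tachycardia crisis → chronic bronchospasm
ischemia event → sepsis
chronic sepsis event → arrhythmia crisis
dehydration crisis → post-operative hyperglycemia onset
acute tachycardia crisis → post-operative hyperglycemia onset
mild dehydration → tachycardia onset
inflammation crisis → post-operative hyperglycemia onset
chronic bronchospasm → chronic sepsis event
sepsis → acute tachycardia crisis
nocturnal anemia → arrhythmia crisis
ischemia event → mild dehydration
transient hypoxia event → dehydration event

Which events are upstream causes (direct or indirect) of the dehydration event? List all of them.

the ischemia event, the sepsis, the transient hypoxia event

Immediate causes of the dehydration event: the transient hypoxia event, the sepsis.
Further upstream: the ischemia event.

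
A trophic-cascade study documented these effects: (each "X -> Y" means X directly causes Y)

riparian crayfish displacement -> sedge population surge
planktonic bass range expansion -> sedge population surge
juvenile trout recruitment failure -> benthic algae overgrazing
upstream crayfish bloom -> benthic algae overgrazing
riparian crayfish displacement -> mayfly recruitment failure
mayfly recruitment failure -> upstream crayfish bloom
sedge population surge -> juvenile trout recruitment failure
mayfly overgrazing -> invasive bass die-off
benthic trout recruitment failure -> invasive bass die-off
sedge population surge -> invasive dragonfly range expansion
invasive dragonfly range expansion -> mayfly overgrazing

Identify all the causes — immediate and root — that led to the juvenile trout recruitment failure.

Immediate cause of the juvenile trout recruitment failure: the sedge population surge.
Further upstream: the riparian crayfish displacement, the planktonic bass range expansion.

the planktonic bass range expansion, the riparian crayfish displacement, the sedge population surge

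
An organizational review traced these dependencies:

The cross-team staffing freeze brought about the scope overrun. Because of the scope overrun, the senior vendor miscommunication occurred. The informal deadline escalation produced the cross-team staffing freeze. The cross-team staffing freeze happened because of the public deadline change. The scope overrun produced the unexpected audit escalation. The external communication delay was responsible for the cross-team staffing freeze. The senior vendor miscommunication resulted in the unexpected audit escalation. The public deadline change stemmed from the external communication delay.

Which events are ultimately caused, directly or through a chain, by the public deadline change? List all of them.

Direct effects: the cross-team staffing freeze.
2 steps out: the scope overrun.
3 steps out: the senior vendor miscommunication, the unexpected audit escalation.
Not reachable from it: the external communication delay, the informal deadline escalation.

the cross-team staffing freeze, the scope overrun, the senior vendor miscommunication, the unexpected audit escalation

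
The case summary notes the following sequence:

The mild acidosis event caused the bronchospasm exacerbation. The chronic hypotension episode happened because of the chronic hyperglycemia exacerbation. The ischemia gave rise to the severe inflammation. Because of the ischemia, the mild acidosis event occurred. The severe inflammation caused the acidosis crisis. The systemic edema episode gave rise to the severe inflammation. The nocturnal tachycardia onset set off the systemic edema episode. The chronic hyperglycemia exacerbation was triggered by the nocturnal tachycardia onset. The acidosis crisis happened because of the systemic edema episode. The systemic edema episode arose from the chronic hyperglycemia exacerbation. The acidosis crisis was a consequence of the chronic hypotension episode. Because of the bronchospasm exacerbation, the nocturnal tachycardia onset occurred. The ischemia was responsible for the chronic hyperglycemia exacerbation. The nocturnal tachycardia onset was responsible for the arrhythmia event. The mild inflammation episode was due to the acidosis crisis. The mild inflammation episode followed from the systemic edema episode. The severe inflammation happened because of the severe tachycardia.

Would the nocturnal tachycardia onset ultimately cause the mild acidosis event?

The nocturnal tachycardia onset leads to the chronic hyperglycemia exacerbation, the chronic hypotension episode, the systemic edema episode, the severe inflammation, the acidosis crisis, the mild inflammation episode, the arrhythmia event; the mild acidosis event is not among them.

No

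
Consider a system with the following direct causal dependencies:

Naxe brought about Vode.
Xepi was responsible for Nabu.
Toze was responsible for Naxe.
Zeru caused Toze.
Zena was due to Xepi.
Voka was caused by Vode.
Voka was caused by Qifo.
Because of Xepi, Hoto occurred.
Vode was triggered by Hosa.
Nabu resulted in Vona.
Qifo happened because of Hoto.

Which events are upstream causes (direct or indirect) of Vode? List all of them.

Hosa, Naxe, Toze, Zeru

Immediate causes of Vode: Hosa, Naxe.
Further upstream: Zeru, Toze.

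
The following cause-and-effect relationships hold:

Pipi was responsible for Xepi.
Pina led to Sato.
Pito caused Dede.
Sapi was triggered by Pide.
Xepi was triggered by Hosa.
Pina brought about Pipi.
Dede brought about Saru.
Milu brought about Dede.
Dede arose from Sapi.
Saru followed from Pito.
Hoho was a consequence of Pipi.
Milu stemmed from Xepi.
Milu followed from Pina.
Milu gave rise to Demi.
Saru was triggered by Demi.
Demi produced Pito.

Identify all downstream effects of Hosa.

Dede, Demi, Milu, Pito, Saru, Xepi

Direct effects: Xepi.
2 steps out: Milu.
3 steps out: Demi, Dede.
4 steps out: Pito, Saru.
Not reachable from it: Pina, Pipi, Hoho, Pide, Sato, Sapi.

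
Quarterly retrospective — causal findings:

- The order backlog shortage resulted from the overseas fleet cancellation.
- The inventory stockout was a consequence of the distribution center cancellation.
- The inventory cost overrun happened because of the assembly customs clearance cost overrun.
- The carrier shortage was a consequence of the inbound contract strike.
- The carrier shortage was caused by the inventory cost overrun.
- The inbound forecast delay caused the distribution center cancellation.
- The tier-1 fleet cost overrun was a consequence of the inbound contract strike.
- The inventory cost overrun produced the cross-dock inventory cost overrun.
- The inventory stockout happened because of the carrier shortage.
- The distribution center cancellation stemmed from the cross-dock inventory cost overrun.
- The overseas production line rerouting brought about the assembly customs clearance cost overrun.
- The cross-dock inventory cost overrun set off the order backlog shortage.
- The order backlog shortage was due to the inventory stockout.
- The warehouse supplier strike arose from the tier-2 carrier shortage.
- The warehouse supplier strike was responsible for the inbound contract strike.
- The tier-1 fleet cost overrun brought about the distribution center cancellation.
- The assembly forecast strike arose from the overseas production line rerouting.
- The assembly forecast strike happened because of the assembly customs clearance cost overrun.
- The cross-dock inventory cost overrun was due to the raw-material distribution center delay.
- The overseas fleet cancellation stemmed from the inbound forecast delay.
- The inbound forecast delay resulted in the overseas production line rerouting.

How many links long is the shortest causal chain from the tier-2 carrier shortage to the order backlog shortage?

5

Shortest chain: the tier-2 carrier shortage → the warehouse supplier strike → the inbound contract strike → the carrier shortage → the inventory stockout → the order backlog shortage.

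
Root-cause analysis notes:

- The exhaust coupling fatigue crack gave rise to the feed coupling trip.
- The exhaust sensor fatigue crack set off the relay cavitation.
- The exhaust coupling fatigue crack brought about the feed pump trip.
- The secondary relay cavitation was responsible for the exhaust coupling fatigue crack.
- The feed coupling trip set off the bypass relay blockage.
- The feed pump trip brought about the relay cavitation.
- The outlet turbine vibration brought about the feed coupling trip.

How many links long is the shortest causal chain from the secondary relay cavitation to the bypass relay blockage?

Shortest chain: the secondary relay cavitation → the exhaust coupling fatigue crack → the feed coupling trip → the bypass relay blockage.

3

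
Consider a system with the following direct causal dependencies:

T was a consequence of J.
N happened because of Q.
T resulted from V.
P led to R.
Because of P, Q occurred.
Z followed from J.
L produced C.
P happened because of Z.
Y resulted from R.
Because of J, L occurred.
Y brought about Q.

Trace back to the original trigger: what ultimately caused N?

J

Tracing upstream from N: N ← Q ← P ← Z ← J.
J has no stated cause, so it is the root.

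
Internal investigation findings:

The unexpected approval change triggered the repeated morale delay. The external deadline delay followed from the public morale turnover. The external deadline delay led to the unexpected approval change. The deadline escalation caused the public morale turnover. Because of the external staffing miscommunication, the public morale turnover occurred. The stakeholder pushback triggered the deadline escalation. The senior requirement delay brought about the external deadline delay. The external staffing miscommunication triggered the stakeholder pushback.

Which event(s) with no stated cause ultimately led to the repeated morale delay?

Tracing upstream from the repeated morale delay: the repeated morale delay ← the unexpected approval change ← the external deadline delay ← the public morale turnover ← the external staffing miscommunication.
A separate upstream branch: the repeated morale delay ← the unexpected approval change ← the external deadline delay ← the senior requirement delay.
Each of those chain origins has no stated cause.

the external staffing miscommunication, the senior requirement delay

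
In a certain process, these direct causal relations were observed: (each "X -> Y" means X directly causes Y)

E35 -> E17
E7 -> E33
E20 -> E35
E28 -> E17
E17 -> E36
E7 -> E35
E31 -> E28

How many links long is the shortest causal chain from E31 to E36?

Shortest chain: E31 → E28 → E17 → E36.

3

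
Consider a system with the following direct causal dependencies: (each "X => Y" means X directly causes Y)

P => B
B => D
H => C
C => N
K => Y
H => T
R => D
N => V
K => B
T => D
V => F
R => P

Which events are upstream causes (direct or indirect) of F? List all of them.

C, H, N, V

Immediate cause of F: V.
Further upstream: H, C, N.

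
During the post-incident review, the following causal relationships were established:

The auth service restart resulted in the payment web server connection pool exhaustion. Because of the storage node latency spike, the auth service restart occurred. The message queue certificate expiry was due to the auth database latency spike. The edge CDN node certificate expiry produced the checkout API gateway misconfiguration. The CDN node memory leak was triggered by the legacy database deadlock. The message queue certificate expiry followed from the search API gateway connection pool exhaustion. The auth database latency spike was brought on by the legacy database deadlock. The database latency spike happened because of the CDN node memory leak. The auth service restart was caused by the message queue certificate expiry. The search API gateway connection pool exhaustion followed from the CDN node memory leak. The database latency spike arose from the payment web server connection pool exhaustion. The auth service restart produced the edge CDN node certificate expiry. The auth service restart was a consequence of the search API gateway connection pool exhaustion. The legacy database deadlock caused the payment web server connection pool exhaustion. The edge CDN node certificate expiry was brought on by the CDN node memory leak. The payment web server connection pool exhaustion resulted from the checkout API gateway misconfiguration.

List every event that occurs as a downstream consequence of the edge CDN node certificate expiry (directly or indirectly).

Direct effects: the checkout API gateway misconfiguration.
2 steps out: the payment web server connection pool exhaustion.
3 steps out: the database latency spike.
Not reachable from it: the legacy database deadlock, the CDN node memory leak, the auth database latency spike, the search API gateway connection pool exhaustion, the message queue certificate expiry, the auth service restart, the storage node latency spike.

the checkout API gateway misconfiguration, the database latency spike, the payment web server connection pool exhaustion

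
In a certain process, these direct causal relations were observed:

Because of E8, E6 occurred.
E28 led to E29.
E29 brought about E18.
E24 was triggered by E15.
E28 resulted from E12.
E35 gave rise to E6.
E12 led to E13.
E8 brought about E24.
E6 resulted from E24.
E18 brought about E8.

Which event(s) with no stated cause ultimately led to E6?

E12, E15, E35

Tracing upstream from E6: E6 ← E8 ← E18 ← E29 ← E28 ← E12.
A separate upstream branch: E6 ← E24 ← E15.
A separate upstream branch: E6 ← E35.
Each of those chain origins has no stated cause.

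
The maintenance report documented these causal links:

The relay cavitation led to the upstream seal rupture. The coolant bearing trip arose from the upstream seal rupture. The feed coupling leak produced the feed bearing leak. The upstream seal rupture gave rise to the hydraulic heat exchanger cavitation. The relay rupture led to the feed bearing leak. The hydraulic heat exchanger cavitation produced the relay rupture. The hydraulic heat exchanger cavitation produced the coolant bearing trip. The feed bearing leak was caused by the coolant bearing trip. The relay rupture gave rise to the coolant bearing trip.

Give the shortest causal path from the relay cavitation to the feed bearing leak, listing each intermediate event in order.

the relay cavitation → the upstream seal rupture → the coolant bearing trip → the feed bearing leak

the relay cavitation → the upstream seal rupture
the upstream seal rupture → the coolant bearing trip
the coolant bearing trip → the feed bearing leak
Length: 3 steps.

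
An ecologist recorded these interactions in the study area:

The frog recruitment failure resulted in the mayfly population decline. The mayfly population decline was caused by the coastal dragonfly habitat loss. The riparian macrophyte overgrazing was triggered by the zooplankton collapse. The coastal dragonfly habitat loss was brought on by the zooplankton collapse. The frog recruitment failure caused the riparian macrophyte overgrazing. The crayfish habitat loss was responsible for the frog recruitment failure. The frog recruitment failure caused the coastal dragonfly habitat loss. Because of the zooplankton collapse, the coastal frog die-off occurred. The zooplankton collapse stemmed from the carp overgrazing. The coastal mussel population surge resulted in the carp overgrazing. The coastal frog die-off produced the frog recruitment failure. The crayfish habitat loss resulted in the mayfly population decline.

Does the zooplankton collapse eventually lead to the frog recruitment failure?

There is a causal chain: the zooplankton collapse → the coastal frog die-off → the frog recruitment failure.

Yes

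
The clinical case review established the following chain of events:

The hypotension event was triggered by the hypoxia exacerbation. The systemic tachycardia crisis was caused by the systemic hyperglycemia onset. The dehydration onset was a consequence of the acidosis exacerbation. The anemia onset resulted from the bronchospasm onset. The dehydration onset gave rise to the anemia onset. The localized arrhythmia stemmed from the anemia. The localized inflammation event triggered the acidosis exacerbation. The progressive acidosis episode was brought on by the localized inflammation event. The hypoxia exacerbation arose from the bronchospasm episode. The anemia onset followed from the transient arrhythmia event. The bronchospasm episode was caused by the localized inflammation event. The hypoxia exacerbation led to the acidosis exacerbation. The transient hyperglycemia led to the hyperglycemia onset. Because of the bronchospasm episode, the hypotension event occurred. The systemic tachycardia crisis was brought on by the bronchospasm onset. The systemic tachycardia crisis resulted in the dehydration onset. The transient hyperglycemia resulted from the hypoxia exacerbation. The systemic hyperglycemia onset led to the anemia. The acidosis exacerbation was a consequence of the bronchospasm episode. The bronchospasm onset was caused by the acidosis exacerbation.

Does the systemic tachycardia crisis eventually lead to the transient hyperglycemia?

The systemic tachycardia crisis leads to the dehydration onset, the anemia onset; the transient hyperglycemia is not among them.

No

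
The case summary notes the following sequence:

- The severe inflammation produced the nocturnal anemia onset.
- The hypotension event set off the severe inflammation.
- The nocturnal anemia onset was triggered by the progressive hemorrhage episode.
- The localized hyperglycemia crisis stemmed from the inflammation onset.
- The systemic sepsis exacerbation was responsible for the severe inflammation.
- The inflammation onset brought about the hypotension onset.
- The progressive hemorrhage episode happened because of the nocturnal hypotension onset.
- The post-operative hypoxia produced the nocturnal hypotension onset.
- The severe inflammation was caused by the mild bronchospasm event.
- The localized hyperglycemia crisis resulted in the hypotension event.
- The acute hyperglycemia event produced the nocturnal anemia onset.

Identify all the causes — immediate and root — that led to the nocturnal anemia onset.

the acute hyperglycemia event, the hypotension event, the inflammation onset, the localized hyperglycemia crisis, the mild bronchospasm event, the nocturnal hypotension onset, the post-operative hypoxia, the progressive hemorrhage episode, the severe inflammation, the systemic sepsis exacerbation

Immediate causes of the nocturnal anemia onset: the acute hyperglycemia event, the progressive hemorrhage episode, the severe inflammation.
Further upstream: the inflammation onset, the post-operative hypoxia, the nocturnal hypotension onset, the localized hyperglycemia crisis, the mild bronchospasm event, the hypotension event, the systemic sepsis exacerbation.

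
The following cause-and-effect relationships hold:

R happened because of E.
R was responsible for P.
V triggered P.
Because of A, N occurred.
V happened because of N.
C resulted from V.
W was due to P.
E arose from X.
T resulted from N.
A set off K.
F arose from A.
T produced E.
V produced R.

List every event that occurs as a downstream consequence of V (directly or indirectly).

Direct effects: C, R, P.
2 steps out: W.
Not reachable from it: A, F, N, T, X, E, K.

C, P, R, W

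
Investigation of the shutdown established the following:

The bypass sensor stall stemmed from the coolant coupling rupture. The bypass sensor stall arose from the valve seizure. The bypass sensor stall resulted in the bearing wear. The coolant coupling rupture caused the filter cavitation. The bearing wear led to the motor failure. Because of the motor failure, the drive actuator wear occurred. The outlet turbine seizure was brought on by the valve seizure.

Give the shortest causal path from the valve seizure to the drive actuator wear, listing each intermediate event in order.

the valve seizure → the bypass sensor stall → the bearing wear → the motor failure → the drive actuator wear

the valve seizure → the bypass sensor stall
the bypass sensor stall → the bearing wear
the bearing wear → the motor failure
the motor failure → the drive actuator wear
Length: 4 steps.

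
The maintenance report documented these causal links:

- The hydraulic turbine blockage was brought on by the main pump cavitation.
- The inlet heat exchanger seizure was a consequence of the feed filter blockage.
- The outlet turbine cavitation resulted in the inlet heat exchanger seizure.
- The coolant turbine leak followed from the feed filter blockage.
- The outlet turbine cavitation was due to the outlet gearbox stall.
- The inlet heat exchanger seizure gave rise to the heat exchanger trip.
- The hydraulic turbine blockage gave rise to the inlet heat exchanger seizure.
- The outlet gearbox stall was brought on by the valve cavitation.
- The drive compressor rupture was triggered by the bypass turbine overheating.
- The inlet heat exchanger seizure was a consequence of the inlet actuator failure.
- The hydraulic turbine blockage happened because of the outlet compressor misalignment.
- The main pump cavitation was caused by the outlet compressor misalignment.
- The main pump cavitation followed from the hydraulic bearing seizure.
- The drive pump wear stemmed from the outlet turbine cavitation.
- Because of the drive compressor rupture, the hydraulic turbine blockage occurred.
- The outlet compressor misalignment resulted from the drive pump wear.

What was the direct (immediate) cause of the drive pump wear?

the outlet turbine cavitation

Upstream contributors include the valve cavitation, the outlet gearbox stall, but only the outlet turbine cavitation feeds directly into the drive pump wear.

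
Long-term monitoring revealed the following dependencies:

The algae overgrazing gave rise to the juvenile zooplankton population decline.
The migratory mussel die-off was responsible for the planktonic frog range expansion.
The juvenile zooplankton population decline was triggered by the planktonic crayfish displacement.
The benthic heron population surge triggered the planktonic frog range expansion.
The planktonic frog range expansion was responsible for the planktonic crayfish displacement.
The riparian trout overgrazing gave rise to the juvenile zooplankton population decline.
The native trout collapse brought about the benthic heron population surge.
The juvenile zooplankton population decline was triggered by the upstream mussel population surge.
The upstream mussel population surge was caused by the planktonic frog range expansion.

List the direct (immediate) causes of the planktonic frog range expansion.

the benthic heron population surge, the migratory mussel die-off

Upstream contributors include the native trout collapse, but only the benthic heron population surge, the migratory mussel die-off feed directly into the planktonic frog range expansion.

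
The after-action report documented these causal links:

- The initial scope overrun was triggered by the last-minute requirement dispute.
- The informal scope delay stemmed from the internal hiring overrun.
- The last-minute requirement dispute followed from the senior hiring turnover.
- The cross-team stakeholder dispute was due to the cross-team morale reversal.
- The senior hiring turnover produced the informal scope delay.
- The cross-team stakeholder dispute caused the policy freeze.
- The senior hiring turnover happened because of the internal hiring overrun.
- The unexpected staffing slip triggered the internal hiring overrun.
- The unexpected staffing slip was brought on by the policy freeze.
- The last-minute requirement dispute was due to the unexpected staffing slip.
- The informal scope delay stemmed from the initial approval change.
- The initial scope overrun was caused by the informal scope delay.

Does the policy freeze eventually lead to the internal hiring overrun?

There is a causal chain: the policy freeze → the unexpected staffing slip → the internal hiring overrun.

Yes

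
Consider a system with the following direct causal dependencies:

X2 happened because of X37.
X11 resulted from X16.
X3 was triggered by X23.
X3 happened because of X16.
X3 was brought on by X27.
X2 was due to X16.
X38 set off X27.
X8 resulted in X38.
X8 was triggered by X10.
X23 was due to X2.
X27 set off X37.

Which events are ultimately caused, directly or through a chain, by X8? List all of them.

X2, X23, X27, X3, X37, X38

Direct effects: X38.
2 steps out: X27.
3 steps out: X37, X3.
4 steps out: X2.
5 steps out: X23.
Not reachable from it: X16, X11, X10.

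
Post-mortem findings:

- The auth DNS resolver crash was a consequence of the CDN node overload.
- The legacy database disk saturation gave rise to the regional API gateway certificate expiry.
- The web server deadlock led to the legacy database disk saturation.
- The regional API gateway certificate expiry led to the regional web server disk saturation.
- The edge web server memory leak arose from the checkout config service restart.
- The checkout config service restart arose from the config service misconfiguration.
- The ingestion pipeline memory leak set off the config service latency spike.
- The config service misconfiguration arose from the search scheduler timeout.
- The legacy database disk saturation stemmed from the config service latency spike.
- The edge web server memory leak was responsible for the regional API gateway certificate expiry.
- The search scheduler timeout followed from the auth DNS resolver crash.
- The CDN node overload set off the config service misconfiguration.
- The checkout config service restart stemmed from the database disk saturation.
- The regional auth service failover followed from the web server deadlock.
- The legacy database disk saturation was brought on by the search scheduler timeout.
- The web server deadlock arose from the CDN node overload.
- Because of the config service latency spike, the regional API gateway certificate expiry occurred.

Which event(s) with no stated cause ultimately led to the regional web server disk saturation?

the CDN node overload, the database disk saturation, the ingestion pipeline memory leak

Tracing upstream from the regional web server disk saturation: the regional web server disk saturation ← the regional API gateway certificate expiry ← the legacy database disk saturation ← the web server deadlock ← the CDN node overload.
A separate upstream branch: the regional web server disk saturation ← the regional API gateway certificate expiry ← the config service latency spike ← the ingestion pipeline memory leak.
A separate upstream branch: the regional web server disk saturation ← the regional API gateway certificate expiry ← the edge web server memory leak ← the checkout config service restart ← the database disk saturation.
Each of those chain origins has no stated cause.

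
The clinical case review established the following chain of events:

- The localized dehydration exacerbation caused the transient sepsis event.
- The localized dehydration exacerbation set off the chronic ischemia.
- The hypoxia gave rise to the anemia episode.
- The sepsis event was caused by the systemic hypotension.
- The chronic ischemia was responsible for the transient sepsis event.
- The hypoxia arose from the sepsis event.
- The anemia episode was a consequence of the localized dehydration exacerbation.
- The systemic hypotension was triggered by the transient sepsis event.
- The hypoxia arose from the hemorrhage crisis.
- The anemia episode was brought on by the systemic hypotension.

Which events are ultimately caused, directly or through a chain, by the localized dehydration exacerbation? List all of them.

the anemia episode, the chronic ischemia, the hypoxia, the sepsis event, the systemic hypotension, the transient sepsis event

Direct effects: the chronic ischemia, the transient sepsis event, the anemia episode.
2 steps out: the systemic hypotension.
3 steps out: the sepsis event.
4 steps out: the hypoxia.
Not reachable from it: the hemorrhage crisis.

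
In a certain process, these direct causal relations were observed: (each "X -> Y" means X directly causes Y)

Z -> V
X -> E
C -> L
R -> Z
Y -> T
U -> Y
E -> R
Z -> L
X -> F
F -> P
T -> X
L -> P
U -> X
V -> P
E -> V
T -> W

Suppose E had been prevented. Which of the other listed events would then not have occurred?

R, V, Z

Downstream of E: R, Z, L, V, P.
Of those, still caused via another path: L, P.
The remainder have no surviving cause.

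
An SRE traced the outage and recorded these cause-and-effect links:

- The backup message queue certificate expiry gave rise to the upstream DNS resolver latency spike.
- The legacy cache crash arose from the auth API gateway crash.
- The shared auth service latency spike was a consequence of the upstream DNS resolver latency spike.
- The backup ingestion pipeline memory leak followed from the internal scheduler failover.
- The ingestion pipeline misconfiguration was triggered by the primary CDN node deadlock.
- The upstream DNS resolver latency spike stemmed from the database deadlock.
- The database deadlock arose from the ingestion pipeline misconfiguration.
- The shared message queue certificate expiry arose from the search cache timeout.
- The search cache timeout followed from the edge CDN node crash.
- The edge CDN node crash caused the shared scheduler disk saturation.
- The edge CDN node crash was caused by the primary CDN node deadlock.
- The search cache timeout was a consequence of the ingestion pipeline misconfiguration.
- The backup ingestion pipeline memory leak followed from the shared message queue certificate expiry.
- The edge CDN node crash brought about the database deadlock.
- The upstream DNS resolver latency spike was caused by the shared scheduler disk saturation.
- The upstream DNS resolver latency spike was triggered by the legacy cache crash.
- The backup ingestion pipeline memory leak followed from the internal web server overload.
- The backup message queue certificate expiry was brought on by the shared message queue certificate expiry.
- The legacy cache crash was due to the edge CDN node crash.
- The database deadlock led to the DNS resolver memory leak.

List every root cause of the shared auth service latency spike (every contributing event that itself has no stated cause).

the auth API gateway crash, the primary CDN node deadlock

Tracing upstream from the shared auth service latency spike: the shared auth service latency spike ← the upstream DNS resolver latency spike ← the database deadlock ← the edge CDN node crash ← the primary CDN node deadlock.
A separate upstream branch: the shared auth service latency spike ← the upstream DNS resolver latency spike ← the legacy cache crash ← the auth API gateway crash.
Each of those chain origins has no stated cause.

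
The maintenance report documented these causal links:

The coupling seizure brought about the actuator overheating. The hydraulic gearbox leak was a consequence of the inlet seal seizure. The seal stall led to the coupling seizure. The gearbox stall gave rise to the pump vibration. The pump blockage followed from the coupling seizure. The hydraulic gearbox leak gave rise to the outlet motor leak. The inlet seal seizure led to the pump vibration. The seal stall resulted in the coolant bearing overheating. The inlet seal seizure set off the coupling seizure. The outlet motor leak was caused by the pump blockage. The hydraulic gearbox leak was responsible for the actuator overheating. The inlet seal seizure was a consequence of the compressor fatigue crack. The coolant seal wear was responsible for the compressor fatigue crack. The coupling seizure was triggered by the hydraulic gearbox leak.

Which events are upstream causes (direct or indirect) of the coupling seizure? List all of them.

Immediate causes of the coupling seizure: the seal stall, the inlet seal seizure, the hydraulic gearbox leak.
Further upstream: the coolant seal wear, the compressor fatigue crack.

the compressor fatigue crack, the coolant seal wear, the hydraulic gearbox leak, the inlet seal seizure, the seal stall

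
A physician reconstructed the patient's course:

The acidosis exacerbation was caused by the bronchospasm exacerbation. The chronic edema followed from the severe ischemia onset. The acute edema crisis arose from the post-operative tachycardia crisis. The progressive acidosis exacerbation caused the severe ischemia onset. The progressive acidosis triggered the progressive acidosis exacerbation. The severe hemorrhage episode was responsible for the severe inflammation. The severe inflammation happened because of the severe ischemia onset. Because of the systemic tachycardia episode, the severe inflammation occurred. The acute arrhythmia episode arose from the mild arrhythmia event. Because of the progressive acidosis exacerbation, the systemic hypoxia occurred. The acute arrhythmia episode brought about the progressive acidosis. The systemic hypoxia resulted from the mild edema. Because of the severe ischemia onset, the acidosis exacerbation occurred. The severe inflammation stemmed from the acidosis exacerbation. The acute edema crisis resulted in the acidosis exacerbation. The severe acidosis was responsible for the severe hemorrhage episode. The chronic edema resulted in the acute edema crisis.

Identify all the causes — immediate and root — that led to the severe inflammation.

the acidosis exacerbation, the acute arrhythmia episode, the acute edema crisis, the bronchospasm exacerbation, the chronic edema, the mild arrhythmia event, the post-operative tachycardia crisis, the progressive acidosis, the progressive acidosis exacerbation, the severe acidosis, the severe hemorrhage episode, the severe ischemia onset, the systemic tachycardia episode

Immediate causes of the severe inflammation: the severe ischemia onset, the acidosis exacerbation, the systemic tachycardia episode, the severe hemorrhage episode.
Further upstream: the mild arrhythmia event, the acute arrhythmia episode, the progressive acidosis, the severe acidosis, the progressive acidosis exacerbation, the post-operative tachycardia crisis, the chronic edema, the bronchospasm exacerbation, the acute edema crisis.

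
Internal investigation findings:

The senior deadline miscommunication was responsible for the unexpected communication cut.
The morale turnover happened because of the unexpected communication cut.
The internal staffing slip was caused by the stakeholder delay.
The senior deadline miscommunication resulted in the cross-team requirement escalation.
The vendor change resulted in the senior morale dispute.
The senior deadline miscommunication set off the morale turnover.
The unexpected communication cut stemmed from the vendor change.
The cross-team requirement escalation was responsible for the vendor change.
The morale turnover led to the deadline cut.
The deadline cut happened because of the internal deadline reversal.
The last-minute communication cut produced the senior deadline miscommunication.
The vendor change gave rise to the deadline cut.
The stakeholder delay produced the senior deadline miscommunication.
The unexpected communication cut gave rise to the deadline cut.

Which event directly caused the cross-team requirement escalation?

the senior deadline miscommunication

Upstream contributors include the stakeholder delay, the last-minute communication cut, but only the senior deadline miscommunication feeds directly into the cross-team requirement escalation.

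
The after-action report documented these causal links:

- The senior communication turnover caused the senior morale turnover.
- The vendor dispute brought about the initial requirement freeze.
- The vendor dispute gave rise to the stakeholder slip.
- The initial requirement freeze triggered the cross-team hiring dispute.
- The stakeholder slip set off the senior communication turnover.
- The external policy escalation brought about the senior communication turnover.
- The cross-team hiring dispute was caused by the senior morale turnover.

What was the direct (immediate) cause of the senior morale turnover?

Upstream contributors include the vendor dispute, the stakeholder slip, the external policy escalation, but only the senior communication turnover feeds directly into the senior morale turnover.

the senior communication turnover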